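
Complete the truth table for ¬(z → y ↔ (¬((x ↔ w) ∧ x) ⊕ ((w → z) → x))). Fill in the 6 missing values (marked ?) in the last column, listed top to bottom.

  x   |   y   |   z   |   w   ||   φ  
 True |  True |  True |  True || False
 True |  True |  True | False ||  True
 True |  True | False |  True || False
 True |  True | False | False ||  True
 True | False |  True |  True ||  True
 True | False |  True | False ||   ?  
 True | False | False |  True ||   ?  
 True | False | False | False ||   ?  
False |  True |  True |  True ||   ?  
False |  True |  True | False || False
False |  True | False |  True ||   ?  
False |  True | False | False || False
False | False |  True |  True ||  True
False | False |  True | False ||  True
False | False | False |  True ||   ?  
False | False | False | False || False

Row x=True, y=False, z=True, w=False: (z → y) = False, (¬((x ↔ w) ∧ x) ⊕ ((w → z) → x)) = False, (z → y ↔ (¬((x ↔ w) ∧ x) ⊕ ((w → z) → x))) = True, so the formula = False.
Row x=True, y=False, z=False, w=True: (z → y) = True, (¬((x ↔ w) ∧ x) ⊕ ((w → z) → x)) = True, (z → y ↔ (¬((x ↔ w) ∧ x) ⊕ ((w → z) → x))) = True, so the formula = False.
Row x=True, y=False, z=False, w=False: (z → y) = True, (¬((x ↔ w) ∧ x) ⊕ ((w → z) → x)) = False, (z → y ↔ (¬((x ↔ w) ∧ x) ⊕ ((w → z) → x))) = False, so the formula = True.
Row x=False, y=True, z=True, w=True: (z → y) = True, (¬((x ↔ w) ∧ x) ⊕ ((w → z) → x)) = True, (z → y ↔ (¬((x ↔ w) ∧ x) ⊕ ((w → z) → x))) = True, so the formula = False.
Row x=False, y=True, z=False, w=True: (z → y) = True, (¬((x ↔ w) ∧ x) ⊕ ((w → z) → x)) = False, (z → y ↔ (¬((x ↔ w) ∧ x) ⊕ ((w → z) → x))) = False, so the formula = True.
Row x=False, y=False, z=False, w=True: (z → y) = True, (¬((x ↔ w) ∧ x) ⊕ ((w → z) → x)) = False, (z → y ↔ (¬((x ↔ w) ∧ x) ⊕ ((w → z) → x))) = False, so the formula = True.

False, False, True, False, True, True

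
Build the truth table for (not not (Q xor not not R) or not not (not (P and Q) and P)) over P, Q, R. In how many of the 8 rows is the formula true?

5

P | Q | R || not R | not not R | (Q xor not not R) | not (Q xor not not R) | not not (Q xor not not R) | (P and Q) | not (P and Q) | (not (P and Q) and P) | not (not (P and Q) and P) | φ
1 | 1 | 1 ||   0   |     1     |         0         |           1           |             0             |     1     |       0       |           0           |             1             | 0
1 | 1 | 0 ||   1   |     0     |         1         |           0           |             1             |     1     |       0       |           0           |             1             | 1
1 | 0 | 1 ||   0   |     1     |         1         |           0           |             1             |     0     |       1       |           1           |             0             | 1
1 | 0 | 0 ||   1   |     0     |         0         |           1           |             0             |     0     |       1       |           1           |             0             | 1
0 | 1 | 1 ||   0   |     1     |         0         |           1           |             0             |     0     |       1       |           0           |             1             | 0
0 | 1 | 0 ||   1   |     0     |         1         |           0           |             1             |     0     |       1       |           0           |             1             | 1
0 | 0 | 1 ||   0   |     1     |         1         |           0           |             1             |     0     |       1       |           0           |             1             | 1
0 | 0 | 0 ||   1   |     0     |         0         |           1           |             0             |     0     |       1       |           0           |             1             | 0
The formula is true on 5 of the 8 rows.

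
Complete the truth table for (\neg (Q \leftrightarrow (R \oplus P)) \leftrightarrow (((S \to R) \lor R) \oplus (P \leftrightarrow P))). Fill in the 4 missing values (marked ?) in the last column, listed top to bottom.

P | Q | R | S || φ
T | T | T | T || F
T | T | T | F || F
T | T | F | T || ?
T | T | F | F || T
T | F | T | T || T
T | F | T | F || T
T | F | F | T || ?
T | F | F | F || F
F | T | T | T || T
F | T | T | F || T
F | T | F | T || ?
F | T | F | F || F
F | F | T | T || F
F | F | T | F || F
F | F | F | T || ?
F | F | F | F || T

Row P=T, Q=T, R=F, S=T: \neg (Q \leftrightarrow (R \oplus P)) = F, (((S \to R) \lor R) \oplus (P \leftrightarrow P)) = T, so the formula = F.
Row P=T, Q=F, R=F, S=T: \neg (Q \leftrightarrow (R \oplus P)) = T, (((S \to R) \lor R) \oplus (P \leftrightarrow P)) = T, so the formula = T.
Row P=F, Q=T, R=F, S=T: \neg (Q \leftrightarrow (R \oplus P)) = T, (((S \to R) \lor R) \oplus (P \leftrightarrow P)) = T, so the formula = T.
Row P=F, Q=F, R=F, S=T: \neg (Q \leftrightarrow (R \oplus P)) = F, (((S \to R) \lor R) \oplus (P \leftrightarrow P)) = T, so the formula = F.

F, T, T, F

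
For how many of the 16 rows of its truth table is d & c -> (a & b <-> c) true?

13

a | b | c | d | (d & c) | (a & b) | ((a & b) <-> c) | ((d & c) -> ((a & b) <-> c))
- | - | - | - | ------- | ------- | --------------- | ----------------------------
F | F | F | F |    F    |    F    |        T        |              T              
F | F | F | T |    F    |    F    |        T        |              T              
F | F | T | F |    F    |    F    |        F        |              T              
F | F | T | T |    T    |    F    |        F        |              F              
F | T | F | F |    F    |    F    |        T        |              T              
F | T | F | T |    F    |    F    |        T        |              T              
F | T | T | F |    F    |    F    |        F        |              T              
F | T | T | T |    T    |    F    |        F        |              F              
T | F | F | F |    F    |    F    |        T        |              T              
T | F | F | T |    F    |    F    |        T        |              T              
T | F | T | F |    F    |    F    |        F        |              T              
T | F | T | T |    T    |    F    |        F        |              F              
T | T | F | F |    F    |    T    |        F        |              T              
T | T | F | T |    F    |    T    |        F        |              T              
T | T | T | F |    F    |    T    |        T        |              T              
T | T | T | T |    T    |    T    |        T        |              T              
The formula is true on 13 of the 16 rows.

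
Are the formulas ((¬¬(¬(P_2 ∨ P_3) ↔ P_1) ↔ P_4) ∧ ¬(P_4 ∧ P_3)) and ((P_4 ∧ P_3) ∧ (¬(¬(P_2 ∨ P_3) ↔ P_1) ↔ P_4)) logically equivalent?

not equivalent

P_1 | P_2 | P_3 | P_4 || φ | ψ
 F  |  F  |  F  |  F  || T | F
 F  |  F  |  F  |  T  || F | F
 F  |  F  |  T  |  F  || F | F
 F  |  F  |  T  |  T  || F | F
 F  |  T  |  F  |  F  || F | F
 F  |  T  |  F  |  T  || T | F
 F  |  T  |  T  |  F  || F | F
 F  |  T  |  T  |  T  || F | F
 T  |  F  |  F  |  F  || F | F
 T  |  F  |  F  |  T  || T | F
 T  |  F  |  T  |  F  || T | F
 T  |  F  |  T  |  T  || F | T
 T  |  T  |  F  |  F  || T | F
 T  |  T  |  F  |  T  || F | F
 T  |  T  |  T  |  F  || T | F
 T  |  T  |  T  |  T  || F | T
The columns differ at P_1=F, P_2=F, P_3=F, P_4=F (φ=T, ψ=F), so they are not equivalent.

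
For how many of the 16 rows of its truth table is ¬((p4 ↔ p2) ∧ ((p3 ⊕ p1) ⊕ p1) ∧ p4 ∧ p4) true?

14

p1  p2  p3  p4  |  (p4 ↔ p2)  (p3 ⊕ p1)  ((p3 ⊕ p1) ⊕ p1)  φ
T   T   T   T   |      T          F             T          F
T   T   T   F   |      F          F             T          T
T   T   F   T   |      T          T             F          T
T   T   F   F   |      F          T             F          T
T   F   T   T   |      F          F             T          T
T   F   T   F   |      T          F             T          T
T   F   F   T   |      F          T             F          T
T   F   F   F   |      T          T             F          T
F   T   T   T   |      T          T             T          F
F   T   T   F   |      F          T             T          T
F   T   F   T   |      T          F             F          T
F   T   F   F   |      F          F             F          T
F   F   T   T   |      F          T             T          T
F   F   T   F   |      T          T             T          T
F   F   F   T   |      F          F             F          T
F   F   F   F   |      T          F             F          T
The formula is true on 14 of the 16 rows.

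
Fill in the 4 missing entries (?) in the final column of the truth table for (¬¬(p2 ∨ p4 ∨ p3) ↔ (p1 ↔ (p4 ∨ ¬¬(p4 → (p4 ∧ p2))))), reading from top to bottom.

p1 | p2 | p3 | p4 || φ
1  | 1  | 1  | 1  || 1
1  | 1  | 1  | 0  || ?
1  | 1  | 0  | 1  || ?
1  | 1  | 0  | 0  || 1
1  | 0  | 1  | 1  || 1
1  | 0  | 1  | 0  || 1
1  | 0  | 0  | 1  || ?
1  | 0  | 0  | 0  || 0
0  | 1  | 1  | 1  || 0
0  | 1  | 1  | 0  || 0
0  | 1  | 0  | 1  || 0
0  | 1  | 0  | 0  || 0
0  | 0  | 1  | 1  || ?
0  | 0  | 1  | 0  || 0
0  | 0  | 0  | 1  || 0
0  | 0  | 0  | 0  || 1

1, 1, 1, 0

Row p1=1, p2=1, p3=1, p4=0: ¬¬(p2 ∨ p4 ∨ p3) = 1, (p1 ↔ (p4 ∨ ¬¬(p4 → (p4 ∧ p2)))) = 1, so the formula = 1.
Row p1=1, p2=1, p3=0, p4=1: ¬¬(p2 ∨ p4 ∨ p3) = 1, (p1 ↔ (p4 ∨ ¬¬(p4 → (p4 ∧ p2)))) = 1, so the formula = 1.
Row p1=1, p2=0, p3=0, p4=1: ¬¬(p2 ∨ p4 ∨ p3) = 1, (p1 ↔ (p4 ∨ ¬¬(p4 → (p4 ∧ p2)))) = 1, so the formula = 1.
Row p1=0, p2=0, p3=1, p4=1: ¬¬(p2 ∨ p4 ∨ p3) = 1, (p1 ↔ (p4 ∨ ¬¬(p4 → (p4 ∧ p2)))) = 0, so the formula = 0.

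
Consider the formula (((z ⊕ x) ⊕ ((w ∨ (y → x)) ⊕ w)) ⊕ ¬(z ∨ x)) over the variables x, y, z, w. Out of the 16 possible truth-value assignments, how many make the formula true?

10

x  y  z  w  |  φ
1  1  1  1  |  0
1  1  1  0  |  1
1  1  0  1  |  1
1  1  0  0  |  0
1  0  1  1  |  0
1  0  1  0  |  1
1  0  0  1  |  1
1  0  0  0  |  0
0  1  1  1  |  1
0  1  1  0  |  1
0  1  0  1  |  1
0  1  0  0  |  1
0  0  1  1  |  1
0  0  1  0  |  0
0  0  0  1  |  1
0  0  0  0  |  0
The formula is true on 10 of the 16 rows.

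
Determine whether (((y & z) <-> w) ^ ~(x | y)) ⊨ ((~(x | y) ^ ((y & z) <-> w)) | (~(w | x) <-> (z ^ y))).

x | y | z | w | φ | ψ
- | - | - | - | - | -
1 | 1 | 1 | 1 | 1 | 1
1 | 1 | 1 | 0 | 0 | 1
1 | 1 | 0 | 1 | 0 | 0
1 | 1 | 0 | 0 | 1 | 1
1 | 0 | 1 | 1 | 0 | 0
1 | 0 | 1 | 0 | 1 | 1
1 | 0 | 0 | 1 | 0 | 1
1 | 0 | 0 | 0 | 1 | 1
0 | 1 | 1 | 1 | 1 | 1
0 | 1 | 1 | 0 | 0 | 0
0 | 1 | 0 | 1 | 0 | 0
0 | 1 | 0 | 0 | 1 | 1
0 | 0 | 1 | 1 | 1 | 1
0 | 0 | 1 | 0 | 0 | 1
0 | 0 | 0 | 1 | 1 | 1
0 | 0 | 0 | 0 | 0 | 0
In every row where φ is true, ψ is also true, so φ ⊨ ψ.

yes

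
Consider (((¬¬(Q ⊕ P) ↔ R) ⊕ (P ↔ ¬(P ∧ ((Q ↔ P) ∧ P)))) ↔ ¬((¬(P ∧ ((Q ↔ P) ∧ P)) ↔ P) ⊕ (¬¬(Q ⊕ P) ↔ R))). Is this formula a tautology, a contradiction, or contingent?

contradiction

P | Q | R || (Q ⊕ P) | ¬(Q ⊕ P) | ¬¬(Q ⊕ P) | (¬¬(Q ⊕ P) ↔ R) | (Q ↔ P) | ((Q ↔ P) ∧ P) | (P ∧ ((Q ↔ P) ∧ P)) | ¬(P ∧ ((Q ↔ P) ∧ P)) | (P ↔ ¬(P ∧ ((Q ↔ P) ∧ P))) | (¬(P ∧ ((Q ↔ P) ∧ P)) ↔ P) | φ
F | F | F ||    F    |    T     |     F     |        T        |    T    |       F       |          F          |          T           |             F              |             F              | F
F | F | T ||    F    |    T     |     F     |        F        |    T    |       F       |          F          |          T           |             F              |             F              | F
F | T | F ||    T    |    F     |     T     |        F        |    F    |       F       |          F          |          T           |             F              |             F              | F
F | T | T ||    T    |    F     |     T     |        T        |    F    |       F       |          F          |          T           |             F              |             F              | F
T | F | F ||    T    |    F     |     T     |        F        |    F    |       F       |          F          |          T           |             T              |             T              | F
T | F | T ||    T    |    F     |     T     |        T        |    F    |       F       |          F          |          T           |             T              |             T              | F
T | T | F ||    F    |    T     |     F     |        T        |    T    |       T       |          T          |          F           |             F              |             F              | F
T | T | T ||    F    |    T     |     F     |        F        |    T    |       T       |          T          |          F           |             F              |             F              | F
Every row is F, so the formula is a contradiction.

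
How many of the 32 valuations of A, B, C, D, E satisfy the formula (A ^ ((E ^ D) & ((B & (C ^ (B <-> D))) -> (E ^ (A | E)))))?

A | B | C | D | E | φ
- | - | - | - | - | -
F | F | F | F | F | F
F | F | F | F | T | T
F | F | F | T | F | T
F | F | F | T | T | F
F | F | T | F | F | F
F | F | T | F | T | T
F | F | T | T | F | T
F | F | T | T | T | F
F | T | F | F | F | F
F | T | F | F | T | T
F | T | F | T | F | F
F | T | F | T | T | F
F | T | T | F | F | F
F | T | T | F | T | F
F | T | T | T | F | T
F | T | T | T | T | F
T | F | F | F | F | T
T | F | F | F | T | F
T | F | F | T | F | F
T | F | F | T | T | T
T | F | T | F | F | T
T | F | T | F | T | F
T | F | T | T | F | F
T | F | T | T | T | T
T | T | F | F | F | T
T | T | F | F | T | F
T | T | F | T | F | F
T | T | F | T | T | T
T | T | T | F | F | T
T | T | T | F | T | T
T | T | T | T | F | F
T | T | T | T | T | T
The formula is true on 15 of the 32 rows.

15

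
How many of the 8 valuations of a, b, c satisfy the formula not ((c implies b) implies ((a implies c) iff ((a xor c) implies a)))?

a  b  c  |  (c implies b)  (a implies c)  (a xor c)  ((a xor c) implies a)  φ
T  T  T  |        T              T            F                T            F
T  T  F  |        T              F            T                T            T
T  F  T  |        F              T            F                T            F
T  F  F  |        T              F            T                T            T
F  T  T  |        T              T            T                F            T
F  T  F  |        T              T            F                T            F
F  F  T  |        F              T            T                F            F
F  F  F  |        T              T            F                T            F
The formula is true on 3 of the 8 rows.

3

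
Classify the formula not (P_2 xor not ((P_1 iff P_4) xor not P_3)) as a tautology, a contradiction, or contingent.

contingent

P_1 | P_2 | P_3 | P_4 | φ
--- | --- | --- | --- | -
 T  |  T  |  T  |  T  | F
 T  |  T  |  T  |  F  | T
 T  |  T  |  F  |  T  | T
 T  |  T  |  F  |  F  | F
 T  |  F  |  T  |  T  | T
 T  |  F  |  T  |  F  | F
 T  |  F  |  F  |  T  | F
 T  |  F  |  F  |  F  | T
 F  |  T  |  T  |  T  | T
 F  |  T  |  T  |  F  | F
 F  |  T  |  F  |  T  | F
 F  |  T  |  F  |  F  | T
 F  |  F  |  T  |  T  | F
 F  |  F  |  T  |  F  | T
 F  |  F  |  F  |  T  | T
 F  |  F  |  F  |  F  | F
8 of 16 rows are T, so the formula is contingent.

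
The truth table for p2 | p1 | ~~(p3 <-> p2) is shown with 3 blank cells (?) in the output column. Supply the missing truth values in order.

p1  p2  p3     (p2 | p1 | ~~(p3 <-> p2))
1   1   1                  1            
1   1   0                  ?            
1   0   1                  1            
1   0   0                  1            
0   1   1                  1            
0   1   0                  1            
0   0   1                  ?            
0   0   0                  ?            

1, 0, 1

Row p1=1, p2=1, p3=0: ~~(p3 <-> p2) = 0, so (p2 | p1 | ~~(p3 <-> p2)) = 1.
Row p1=0, p2=0, p3=1: ~~(p3 <-> p2) = 0, so (p2 | p1 | ~~(p3 <-> p2)) = 0.
Row p1=0, p2=0, p3=0: ~~(p3 <-> p2) = 1, so (p2 | p1 | ~~(p3 <-> p2)) = 1.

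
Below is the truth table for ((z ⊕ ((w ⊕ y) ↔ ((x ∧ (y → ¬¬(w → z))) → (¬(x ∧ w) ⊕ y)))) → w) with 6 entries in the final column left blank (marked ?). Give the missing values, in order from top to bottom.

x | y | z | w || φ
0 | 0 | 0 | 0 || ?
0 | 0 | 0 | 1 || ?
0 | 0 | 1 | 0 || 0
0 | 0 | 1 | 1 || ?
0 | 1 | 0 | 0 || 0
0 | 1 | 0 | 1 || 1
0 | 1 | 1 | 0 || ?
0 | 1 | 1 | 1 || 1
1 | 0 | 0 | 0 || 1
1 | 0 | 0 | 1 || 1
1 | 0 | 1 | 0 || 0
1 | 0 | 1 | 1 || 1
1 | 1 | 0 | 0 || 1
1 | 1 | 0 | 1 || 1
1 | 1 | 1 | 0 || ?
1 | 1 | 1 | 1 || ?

1, 1, 1, 1, 0, 1

Row x=0, y=0, z=0, w=0: (z ⊕ ((w ⊕ y) ↔ ((x ∧ (y → ¬¬(w → z))) → (¬(x ∧ w) ⊕ y)))) = 0, so the formula = 1.
Row x=0, y=0, z=0, w=1: (z ⊕ ((w ⊕ y) ↔ ((x ∧ (y → ¬¬(w → z))) → (¬(x ∧ w) ⊕ y)))) = 1, so the formula = 1.
Row x=0, y=0, z=1, w=1: (z ⊕ ((w ⊕ y) ↔ ((x ∧ (y → ¬¬(w → z))) → (¬(x ∧ w) ⊕ y)))) = 0, so the formula = 1.
Row x=0, y=1, z=1, w=0: (z ⊕ ((w ⊕ y) ↔ ((x ∧ (y → ¬¬(w → z))) → (¬(x ∧ w) ⊕ y)))) = 0, so the formula = 1.
Row x=1, y=1, z=1, w=0: (z ⊕ ((w ⊕ y) ↔ ((x ∧ (y → ¬¬(w → z))) → (¬(x ∧ w) ⊕ y)))) = 1, so the formula = 0.
Row x=1, y=1, z=1, w=1: (z ⊕ ((w ⊕ y) ↔ ((x ∧ (y → ¬¬(w → z))) → (¬(x ∧ w) ⊕ y)))) = 1, so the formula = 1.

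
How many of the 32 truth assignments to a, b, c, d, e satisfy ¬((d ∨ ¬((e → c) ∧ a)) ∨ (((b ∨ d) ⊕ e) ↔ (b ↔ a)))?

2

  a   |   b   |   c   |   d   |   e   |   φ  
----- | ----- | ----- | ----- | ----- | -----
False | False | False | False | False | False
False | False | False | False |  True | False
False | False | False |  True | False | False
False | False | False |  True |  True | False
False | False |  True | False | False | False
False | False |  True | False |  True | False
False | False |  True |  True | False | False
False | False |  True |  True |  True | False
False |  True | False | False | False | False
False |  True | False | False |  True | False
False |  True | False |  True | False | False
False |  True | False |  True |  True | False
False |  True |  True | False | False | False
False |  True |  True | False |  True | False
False |  True |  True |  True | False | False
False |  True |  True |  True |  True | False
 True | False | False | False | False | False
 True | False | False | False |  True | False
 True | False | False |  True | False | False
 True | False | False |  True |  True | False
 True | False |  True | False | False | False
 True | False |  True | False |  True |  True
 True | False |  True |  True | False | False
 True | False |  True |  True |  True | False
 True |  True | False | False | False | False
 True |  True | False | False |  True | False
 True |  True | False |  True | False | False
 True |  True | False |  True |  True | False
 True |  True |  True | False | False | False
 True |  True |  True | False |  True |  True
 True |  True |  True |  True | False | False
 True |  True |  True |  True |  True | False
The formula is true on 2 of the 32 rows.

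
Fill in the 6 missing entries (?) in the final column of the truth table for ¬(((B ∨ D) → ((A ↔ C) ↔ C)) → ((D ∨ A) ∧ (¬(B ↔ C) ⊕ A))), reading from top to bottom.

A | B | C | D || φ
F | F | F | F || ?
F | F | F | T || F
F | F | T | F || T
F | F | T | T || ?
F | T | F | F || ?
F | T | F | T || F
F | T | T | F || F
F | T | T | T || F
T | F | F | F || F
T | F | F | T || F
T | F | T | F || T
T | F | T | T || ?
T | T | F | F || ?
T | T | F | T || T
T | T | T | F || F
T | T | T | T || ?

Row A=F, B=F, C=F, D=F: ((B ∨ D) → ((A ↔ C) ↔ C)) = T, ((D ∨ A) ∧ (¬(B ↔ C) ⊕ A)) = F, (((B ∨ D) → ((A ↔ C) ↔ C)) → ((D ∨ A) ∧ (¬(B ↔ C) ⊕ A))) = F, so the formula = T.
Row A=F, B=F, C=T, D=T: ((B ∨ D) → ((A ↔ C) ↔ C)) = F, ((D ∨ A) ∧ (¬(B ↔ C) ⊕ A)) = T, (((B ∨ D) → ((A ↔ C) ↔ C)) → ((D ∨ A) ∧ (¬(B ↔ C) ⊕ A))) = T, so the formula = F.
Row A=F, B=T, C=F, D=F: ((B ∨ D) → ((A ↔ C) ↔ C)) = F, ((D ∨ A) ∧ (¬(B ↔ C) ⊕ A)) = F, (((B ∨ D) → ((A ↔ C) ↔ C)) → ((D ∨ A) ∧ (¬(B ↔ C) ⊕ A))) = T, so the formula = F.
Row A=T, B=F, C=T, D=T: ((B ∨ D) → ((A ↔ C) ↔ C)) = T, ((D ∨ A) ∧ (¬(B ↔ C) ⊕ A)) = F, (((B ∨ D) → ((A ↔ C) ↔ C)) → ((D ∨ A) ∧ (¬(B ↔ C) ⊕ A))) = F, so the formula = T.
Row A=T, B=T, C=F, D=F: ((B ∨ D) → ((A ↔ C) ↔ C)) = T, ((D ∨ A) ∧ (¬(B ↔ C) ⊕ A)) = F, (((B ∨ D) → ((A ↔ C) ↔ C)) → ((D ∨ A) ∧ (¬(B ↔ C) ⊕ A))) = F, so the formula = T.
Row A=T, B=T, C=T, D=T: ((B ∨ D) → ((A ↔ C) ↔ C)) = T, ((D ∨ A) ∧ (¬(B ↔ C) ⊕ A)) = T, (((B ∨ D) → ((A ↔ C) ↔ C)) → ((D ∨ A) ∧ (¬(B ↔ C) ⊕ A))) = T, so the formula = F.

T, F, F, T, T, F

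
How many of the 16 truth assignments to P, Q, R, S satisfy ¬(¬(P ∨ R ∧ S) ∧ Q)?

P | Q | R | S | (R ∧ S) | (P ∨ (R ∧ S)) | ¬(P ∨ (R ∧ S)) | (¬(P ∨ (R ∧ S)) ∧ Q) | ¬(¬(P ∨ (R ∧ S)) ∧ Q)
- | - | - | - | ------- | ------------- | -------------- | -------------------- | ---------------------
0 | 0 | 0 | 0 |    0    |       0       |       1        |          0           |           1          
0 | 0 | 0 | 1 |    0    |       0       |       1        |          0           |           1          
0 | 0 | 1 | 0 |    0    |       0       |       1        |          0           |           1          
0 | 0 | 1 | 1 |    1    |       1       |       0        |          0           |           1          
0 | 1 | 0 | 0 |    0    |       0       |       1        |          1           |           0          
0 | 1 | 0 | 1 |    0    |       0       |       1        |          1           |           0          
0 | 1 | 1 | 0 |    0    |       0       |       1        |          1           |           0          
0 | 1 | 1 | 1 |    1    |       1       |       0        |          0           |           1          
1 | 0 | 0 | 0 |    0    |       1       |       0        |          0           |           1          
1 | 0 | 0 | 1 |    0    |       1       |       0        |          0           |           1          
1 | 0 | 1 | 0 |    0    |       1       |       0        |          0           |           1          
1 | 0 | 1 | 1 |    1    |       1       |       0        |          0           |           1          
1 | 1 | 0 | 0 |    0    |       1       |       0        |          0           |           1          
1 | 1 | 0 | 1 |    0    |       1       |       0        |          0           |           1          
1 | 1 | 1 | 0 |    0    |       1       |       0        |          0           |           1          
1 | 1 | 1 | 1 |    1    |       1       |       0        |          0           |           1          
The formula is true on 13 of the 16 rows.

13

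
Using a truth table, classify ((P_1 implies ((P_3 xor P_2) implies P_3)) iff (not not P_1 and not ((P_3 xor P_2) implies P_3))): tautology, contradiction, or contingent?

P_1 | P_2 | P_3 || φ
 1  |  1  |  1  || 0
 1  |  1  |  0  || 0
 1  |  0  |  1  || 0
 1  |  0  |  0  || 0
 0  |  1  |  1  || 0
 0  |  1  |  0  || 0
 0  |  0  |  1  || 0
 0  |  0  |  0  || 0
Every row is 0, so the formula is a contradiction.

contradiction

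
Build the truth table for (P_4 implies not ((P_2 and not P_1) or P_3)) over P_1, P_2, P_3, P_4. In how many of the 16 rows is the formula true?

11

P_1 | P_2 | P_3 | P_4 | not P_1 | (P_2 and not P_1) | ((P_2 and not P_1) or P_3) | φ
--- | --- | --- | --- | ------- | ----------------- | -------------------------- | -
 T  |  T  |  T  |  T  |    F    |         F         |             T              | F
 T  |  T  |  T  |  F  |    F    |         F         |             T              | T
 T  |  T  |  F  |  T  |    F    |         F         |             F              | T
 T  |  T  |  F  |  F  |    F    |         F         |             F              | T
 T  |  F  |  T  |  T  |    F    |         F         |             T              | F
 T  |  F  |  T  |  F  |    F    |         F         |             T              | T
 T  |  F  |  F  |  T  |    F    |         F         |             F              | T
 T  |  F  |  F  |  F  |    F    |         F         |             F              | T
 F  |  T  |  T  |  T  |    T    |         T         |             T              | F
 F  |  T  |  T  |  F  |    T    |         T         |             T              | T
 F  |  T  |  F  |  T  |    T    |         T         |             T              | F
 F  |  T  |  F  |  F  |    T    |         T         |             T              | T
 F  |  F  |  T  |  T  |    T    |         F         |             T              | F
 F  |  F  |  T  |  F  |    T    |         F         |             T              | T
 F  |  F  |  F  |  T  |    T    |         F         |             F              | T
 F  |  F  |  F  |  F  |    T    |         F         |             F              | T
The formula is true on 11 of the 16 rows.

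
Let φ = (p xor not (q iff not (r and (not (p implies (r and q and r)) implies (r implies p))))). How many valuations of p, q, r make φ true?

p | q | r | (r and q and r) | (p implies (r and q and r)) | (r implies p) | φ
- | - | - | --------------- | --------------------------- | ------------- | -
T | T | T |        T        |              T              |       T       | F
T | T | F |        F        |              F              |       T       | T
T | F | T |        F        |              F              |       T       | T
T | F | F |        F        |              F              |       T       | F
F | T | T |        T        |              T              |       F       | T
F | T | F |        F        |              T              |       T       | F
F | F | T |        F        |              T              |       F       | F
F | F | F |        F        |              T              |       T       | T
The formula is true on 4 of the 8 rows.

4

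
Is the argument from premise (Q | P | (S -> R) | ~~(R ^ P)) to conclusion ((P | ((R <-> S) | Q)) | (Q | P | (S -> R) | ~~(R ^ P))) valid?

yes

P  Q  R  S  |  φ  ψ
T  T  T  T  |  T  T
T  T  T  F  |  T  T
T  T  F  T  |  T  T
T  T  F  F  |  T  T
T  F  T  T  |  T  T
T  F  T  F  |  T  T
T  F  F  T  |  T  T
T  F  F  F  |  T  T
F  T  T  T  |  T  T
F  T  T  F  |  T  T
F  T  F  T  |  T  T
F  T  F  F  |  T  T
F  F  T  T  |  T  T
F  F  T  F  |  T  T
F  F  F  T  |  F  F
F  F  F  F  |  T  T
In every row where φ is true, ψ is also true, so φ ⊨ ψ.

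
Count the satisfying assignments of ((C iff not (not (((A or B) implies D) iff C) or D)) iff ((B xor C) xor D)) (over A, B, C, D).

A | B | C | D | (A or B) | ((A or B) implies D) | (((A or B) implies D) iff C) | (B xor C) | ((B xor C) xor D) | φ
- | - | - | - | -------- | -------------------- | ---------------------------- | --------- | ----------------- | -
1 | 1 | 1 | 1 |    1     |          1           |              1               |     0     |         1         | 0
1 | 1 | 1 | 0 |    1     |          0           |              0               |     0     |         0         | 1
1 | 1 | 0 | 1 |    1     |          1           |              0               |     1     |         0         | 0
1 | 1 | 0 | 0 |    1     |          0           |              1               |     1     |         1         | 0
1 | 0 | 1 | 1 |    1     |          1           |              1               |     1     |         0         | 1
1 | 0 | 1 | 0 |    1     |          0           |              0               |     1     |         1         | 0
1 | 0 | 0 | 1 |    1     |          1           |              0               |     0     |         1         | 1
1 | 0 | 0 | 0 |    1     |          0           |              1               |     0     |         0         | 1
0 | 1 | 1 | 1 |    1     |          1           |              1               |     0     |         1         | 0
0 | 1 | 1 | 0 |    1     |          0           |              0               |     0     |         0         | 1
0 | 1 | 0 | 1 |    1     |          1           |              0               |     1     |         0         | 0
0 | 1 | 0 | 0 |    1     |          0           |              1               |     1     |         1         | 0
0 | 0 | 1 | 1 |    0     |          1           |              1               |     1     |         0         | 1
0 | 0 | 1 | 0 |    0     |          1           |              1               |     1     |         1         | 1
0 | 0 | 0 | 1 |    0     |          1           |              0               |     0     |         1         | 1
0 | 0 | 0 | 0 |    0     |          1           |              0               |     0     |         0         | 0
The formula is true on 8 of the 16 rows.

8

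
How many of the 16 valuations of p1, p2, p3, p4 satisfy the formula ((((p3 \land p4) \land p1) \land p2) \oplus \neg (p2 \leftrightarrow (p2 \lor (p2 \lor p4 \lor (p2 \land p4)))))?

p1  p2  p3  p4  |  φ
F   F   F   F   |  F
F   F   F   T   |  T
F   F   T   F   |  F
F   F   T   T   |  T
F   T   F   F   |  F
F   T   F   T   |  F
F   T   T   F   |  F
F   T   T   T   |  F
T   F   F   F   |  F
T   F   F   T   |  T
T   F   T   F   |  F
T   F   T   T   |  T
T   T   F   F   |  F
T   T   F   T   |  F
T   T   T   F   |  F
T   T   T   T   |  T
The formula is true on 5 of the 16 rows.

5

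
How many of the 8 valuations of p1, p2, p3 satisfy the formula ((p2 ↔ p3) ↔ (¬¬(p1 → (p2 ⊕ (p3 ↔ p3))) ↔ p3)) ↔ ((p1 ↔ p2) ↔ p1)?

6

p1 | p2 | p3 | φ
-- | -- | -- | -
0  | 0  | 0  | 1
0  | 0  | 1  | 1
0  | 1  | 0  | 1
0  | 1  | 1  | 1
1  | 0  | 0  | 1
1  | 0  | 1  | 1
1  | 1  | 0  | 0
1  | 1  | 1  | 0
The formula is true on 6 of the 8 rows.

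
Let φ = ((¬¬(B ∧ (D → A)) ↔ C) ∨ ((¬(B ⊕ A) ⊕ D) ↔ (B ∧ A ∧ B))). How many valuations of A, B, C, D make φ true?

12

A  B  C  D  |  φ
F  F  F  F  |  T
F  F  F  T  |  T
F  F  T  F  |  F
F  F  T  T  |  T
F  T  F  F  |  T
F  T  F  T  |  T
F  T  T  F  |  T
F  T  T  T  |  F
T  F  F  F  |  T
T  F  F  T  |  T
T  F  T  F  |  T
T  F  T  T  |  F
T  T  F  F  |  T
T  T  F  T  |  F
T  T  T  F  |  T
T  T  T  T  |  T
The formula is true on 12 of the 16 rows.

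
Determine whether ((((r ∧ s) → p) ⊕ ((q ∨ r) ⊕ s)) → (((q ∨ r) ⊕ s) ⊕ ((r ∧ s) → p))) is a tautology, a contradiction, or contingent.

p  q  r  s  |  (r ∧ s)  ((r ∧ s) → p)  (q ∨ r)  ((q ∨ r) ⊕ s)  φ
F  F  F  F  |     F           T           F           F        T
F  F  F  T  |     F           T           F           T        T
F  F  T  F  |     F           T           T           T        T
F  F  T  T  |     T           F           T           F        T
F  T  F  F  |     F           T           T           T        T
F  T  F  T  |     F           T           T           F        T
F  T  T  F  |     F           T           T           T        T
F  T  T  T  |     T           F           T           F        T
T  F  F  F  |     F           T           F           F        T
T  F  F  T  |     F           T           F           T        T
T  F  T  F  |     F           T           T           T        T
T  F  T  T  |     T           T           T           F        T
T  T  F  F  |     F           T           T           T        T
T  T  F  T  |     F           T           T           F        T
T  T  T  F  |     F           T           T           T        T
T  T  T  T  |     T           T           T           F        T
Every row is T, so the formula is a tautology.

tautology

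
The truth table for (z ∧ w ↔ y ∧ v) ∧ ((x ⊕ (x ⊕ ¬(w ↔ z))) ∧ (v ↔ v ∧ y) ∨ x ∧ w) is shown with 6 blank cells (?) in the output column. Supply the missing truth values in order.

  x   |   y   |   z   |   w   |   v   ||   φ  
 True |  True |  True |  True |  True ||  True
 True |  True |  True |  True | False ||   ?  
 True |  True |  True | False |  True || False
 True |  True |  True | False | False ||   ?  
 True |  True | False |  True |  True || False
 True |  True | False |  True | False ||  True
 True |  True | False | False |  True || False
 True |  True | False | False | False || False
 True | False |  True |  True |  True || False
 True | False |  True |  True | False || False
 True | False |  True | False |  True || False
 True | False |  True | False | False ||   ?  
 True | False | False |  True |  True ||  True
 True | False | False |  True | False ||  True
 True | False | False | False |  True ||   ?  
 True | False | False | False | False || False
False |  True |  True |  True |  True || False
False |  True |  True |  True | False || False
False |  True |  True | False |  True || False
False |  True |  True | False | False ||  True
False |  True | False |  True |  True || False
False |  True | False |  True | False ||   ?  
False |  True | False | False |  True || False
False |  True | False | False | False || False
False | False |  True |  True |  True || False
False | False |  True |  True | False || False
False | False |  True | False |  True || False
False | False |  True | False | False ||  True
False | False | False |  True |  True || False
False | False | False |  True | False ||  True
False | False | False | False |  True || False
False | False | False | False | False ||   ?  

Row x=True, y=True, z=True, w=True, v=False: (z ∧ w ↔ y ∧ v) = False, ((x ⊕ (x ⊕ ¬(w ↔ z))) ∧ (v ↔ v ∧ y) ∨ x ∧ w) = True, so the formula = False.
Row x=True, y=True, z=True, w=False, v=False: (z ∧ w ↔ y ∧ v) = True, ((x ⊕ (x ⊕ ¬(w ↔ z))) ∧ (v ↔ v ∧ y) ∨ x ∧ w) = True, so the formula = True.
Row x=True, y=False, z=True, w=False, v=False: (z ∧ w ↔ y ∧ v) = True, ((x ⊕ (x ⊕ ¬(w ↔ z))) ∧ (v ↔ v ∧ y) ∨ x ∧ w) = True, so the formula = True.
Row x=True, y=False, z=False, w=False, v=True: (z ∧ w ↔ y ∧ v) = True, ((x ⊕ (x ⊕ ¬(w ↔ z))) ∧ (v ↔ v ∧ y) ∨ x ∧ w) = False, so the formula = False.
Row x=False, y=True, z=False, w=True, v=False: (z ∧ w ↔ y ∧ v) = True, ((x ⊕ (x ⊕ ¬(w ↔ z))) ∧ (v ↔ v ∧ y) ∨ x ∧ w) = True, so the formula = True.
Row x=False, y=False, z=False, w=False, v=False: (z ∧ w ↔ y ∧ v) = True, ((x ⊕ (x ⊕ ¬(w ↔ z))) ∧ (v ↔ v ∧ y) ∨ x ∧ w) = False, so the formula = False.

False, True, True, False, True, False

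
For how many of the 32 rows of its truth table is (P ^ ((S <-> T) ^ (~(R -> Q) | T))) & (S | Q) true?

12

  P   |   Q   |   R   |   S   |   T   ||   φ  
 True |  True |  True |  True |  True ||  True
 True |  True |  True |  True | False ||  True
 True |  True |  True | False |  True || False
 True |  True |  True | False | False || False
 True |  True | False |  True |  True ||  True
 True |  True | False |  True | False ||  True
 True |  True | False | False |  True || False
 True |  True | False | False | False || False
 True | False |  True |  True |  True ||  True
 True | False |  True |  True | False || False
 True | False |  True | False |  True || False
 True | False |  True | False | False || False
 True | False | False |  True |  True ||  True
 True | False | False |  True | False ||  True
 True | False | False | False |  True || False
 True | False | False | False | False || False
False |  True |  True |  True |  True || False
False |  True |  True |  True | False || False
False |  True |  True | False |  True ||  True
False |  True |  True | False | False ||  True
False |  True | False |  True |  True || False
False |  True | False |  True | False || False
False |  True | False | False |  True ||  True
False |  True | False | False | False ||  True
False | False |  True |  True |  True || False
False | False |  True |  True | False ||  True
False | False |  True | False |  True || False
False | False |  True | False | False || False
False | False | False |  True |  True || False
False | False | False |  True | False || False
False | False | False | False |  True || False
False | False | False | False | False || False
The formula is true on 12 of the 32 rows.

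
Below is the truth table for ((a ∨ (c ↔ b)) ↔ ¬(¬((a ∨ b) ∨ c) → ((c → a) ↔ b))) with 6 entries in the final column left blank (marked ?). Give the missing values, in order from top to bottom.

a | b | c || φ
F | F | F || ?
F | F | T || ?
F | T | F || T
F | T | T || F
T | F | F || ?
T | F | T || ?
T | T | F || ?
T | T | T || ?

Row a=F, b=F, c=F: (a ∨ (c ↔ b)) = T, ¬(¬((a ∨ b) ∨ c) → ((c → a) ↔ b)) = T, so the formula = T.
Row a=F, b=F, c=T: (a ∨ (c ↔ b)) = F, ¬(¬((a ∨ b) ∨ c) → ((c → a) ↔ b)) = F, so the formula = T.
Row a=T, b=F, c=F: (a ∨ (c ↔ b)) = T, ¬(¬((a ∨ b) ∨ c) → ((c → a) ↔ b)) = F, so the formula = F.
Row a=T, b=F, c=T: (a ∨ (c ↔ b)) = T, ¬(¬((a ∨ b) ∨ c) → ((c → a) ↔ b)) = F, so the formula = F.
Row a=T, b=T, c=F: (a ∨ (c ↔ b)) = T, ¬(¬((a ∨ b) ∨ c) → ((c → a) ↔ b)) = F, so the formula = F.
Row a=T, b=T, c=T: (a ∨ (c ↔ b)) = T, ¬(¬((a ∨ b) ∨ c) → ((c → a) ↔ b)) = F, so the formula = F.

T, T, F, F, F, F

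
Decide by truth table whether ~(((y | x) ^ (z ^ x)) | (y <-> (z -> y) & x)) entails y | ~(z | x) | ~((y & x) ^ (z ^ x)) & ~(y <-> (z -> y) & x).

x  y  z  |  φ  ψ
1  1  1  |  0  1
1  1  0  |  0  1
1  0  1  |  0  0
1  0  0  |  1  0
0  1  1  |  1  1
0  1  0  |  0  1
0  0  1  |  0  0
0  0  0  |  0  1
At x=1, y=0, z=0 we have φ true but ψ false, so φ does not entail ψ.

no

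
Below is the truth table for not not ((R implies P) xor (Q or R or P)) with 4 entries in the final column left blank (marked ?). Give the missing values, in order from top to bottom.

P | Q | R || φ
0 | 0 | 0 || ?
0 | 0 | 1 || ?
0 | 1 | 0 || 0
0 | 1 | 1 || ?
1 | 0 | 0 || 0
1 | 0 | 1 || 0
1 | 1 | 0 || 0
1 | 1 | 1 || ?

1, 1, 1, 0

Row P=0, Q=0, R=0: ((R implies P) xor (Q or R or P)) = 1, not ((R implies P) xor (Q or R or P)) = 0, so the formula = 1.
Row P=0, Q=0, R=1: ((R implies P) xor (Q or R or P)) = 1, not ((R implies P) xor (Q or R or P)) = 0, so the formula = 1.
Row P=0, Q=1, R=1: ((R implies P) xor (Q or R or P)) = 1, not ((R implies P) xor (Q or R or P)) = 0, so the formula = 1.
Row P=1, Q=1, R=1: ((R implies P) xor (Q or R or P)) = 0, not ((R implies P) xor (Q or R or P)) = 1, so the formula = 0.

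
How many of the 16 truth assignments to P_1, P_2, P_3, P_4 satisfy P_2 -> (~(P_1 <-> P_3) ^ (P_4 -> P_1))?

12

P_1  P_2  P_3  P_4  |  φ
 F    F    F    F   |  T
 F    F    F    T   |  T
 F    F    T    F   |  T
 F    F    T    T   |  T
 F    T    F    F   |  T
 F    T    F    T   |  F
 F    T    T    F   |  F
 F    T    T    T   |  T
 T    F    F    F   |  T
 T    F    F    T   |  T
 T    F    T    F   |  T
 T    F    T    T   |  T
 T    T    F    F   |  F
 T    T    F    T   |  F
 T    T    T    F   |  T
 T    T    T    T   |  T
The formula is true on 12 of the 16 rows.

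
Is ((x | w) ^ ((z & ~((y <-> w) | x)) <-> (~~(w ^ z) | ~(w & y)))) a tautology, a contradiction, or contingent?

x  y  z  w     (x | w)  (y <-> w)  ((y <-> w) | x)  ~((y <-> w) | x)  (z & ~((y <-> w) | x))  (w ^ z)  ~(w ^ z)  ~~(w ^ z)  (w & y)  ~(w & y)  (~~(w ^ z) | ~(w & y))  φ
F  F  F  F        F         T             T                F                    F                F        T          F         F        T                T             F
F  F  F  T        T         F             F                T                    F                T        F          T         F        T                T             T
F  F  T  F        F         T             T                F                    F                T        F          T         F        T                T             F
F  F  T  T        T         F             F                T                    T                F        T          F         F        T                T             F
F  T  F  F        F         F             F                T                    F                F        T          F         F        T                T             F
F  T  F  T        T         T             T                F                    F                T        F          T         T        F                T             T
F  T  T  F        F         F             F                T                    T                T        F          T         F        T                T             T
F  T  T  T        T         T             T                F                    F                F        T          F         T        F                F             F
T  F  F  F        T         T             T                F                    F                F        T          F         F        T                T             T
T  F  F  T        T         F             T                F                    F                T        F          T         F        T                T             T
T  F  T  F        T         T             T                F                    F                T        F          T         F        T                T             T
T  F  T  T        T         F             T                F                    F                F        T          F         F        T                T             T
T  T  F  F        T         F             T                F                    F                F        T          F         F        T                T             T
T  T  F  T        T         T             T                F                    F                T        F          T         T        F                T             T
T  T  T  F        T         F             T                F                    F                T        F          T         F        T                T             T
T  T  T  T        T         T             T                F                    F                F        T          F         T        F                F             F
10 of 16 rows are T, so the formula is contingent.

contingent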